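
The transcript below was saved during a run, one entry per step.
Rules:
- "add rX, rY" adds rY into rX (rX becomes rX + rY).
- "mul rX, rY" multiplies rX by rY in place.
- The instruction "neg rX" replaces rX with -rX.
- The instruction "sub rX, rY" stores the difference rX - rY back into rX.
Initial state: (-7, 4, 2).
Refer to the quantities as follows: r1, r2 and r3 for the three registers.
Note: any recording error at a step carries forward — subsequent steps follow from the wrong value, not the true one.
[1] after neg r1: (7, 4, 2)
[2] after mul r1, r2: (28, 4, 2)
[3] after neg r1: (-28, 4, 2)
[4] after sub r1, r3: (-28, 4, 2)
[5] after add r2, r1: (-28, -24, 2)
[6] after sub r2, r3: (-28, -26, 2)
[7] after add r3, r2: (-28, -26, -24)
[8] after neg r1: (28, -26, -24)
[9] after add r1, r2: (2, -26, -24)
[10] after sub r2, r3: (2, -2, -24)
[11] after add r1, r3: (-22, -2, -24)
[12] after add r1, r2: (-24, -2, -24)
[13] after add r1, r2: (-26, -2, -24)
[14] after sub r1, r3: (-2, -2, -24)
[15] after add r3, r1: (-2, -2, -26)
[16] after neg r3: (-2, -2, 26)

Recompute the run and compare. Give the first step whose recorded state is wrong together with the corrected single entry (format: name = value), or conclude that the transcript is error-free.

1. r1 = -(-7) = 7 (agrees with the transcript)
2. r1 = 7 * 4 = 28 (in agreement)
3. r1 = -(28) = -28 (confirmed correct)
4. r1 = -28 - 2 = -30 (the recorded entry deviates here)
So the first discrepancy is step 4, where the right value is r1 = -30.

step 4, r1 = -30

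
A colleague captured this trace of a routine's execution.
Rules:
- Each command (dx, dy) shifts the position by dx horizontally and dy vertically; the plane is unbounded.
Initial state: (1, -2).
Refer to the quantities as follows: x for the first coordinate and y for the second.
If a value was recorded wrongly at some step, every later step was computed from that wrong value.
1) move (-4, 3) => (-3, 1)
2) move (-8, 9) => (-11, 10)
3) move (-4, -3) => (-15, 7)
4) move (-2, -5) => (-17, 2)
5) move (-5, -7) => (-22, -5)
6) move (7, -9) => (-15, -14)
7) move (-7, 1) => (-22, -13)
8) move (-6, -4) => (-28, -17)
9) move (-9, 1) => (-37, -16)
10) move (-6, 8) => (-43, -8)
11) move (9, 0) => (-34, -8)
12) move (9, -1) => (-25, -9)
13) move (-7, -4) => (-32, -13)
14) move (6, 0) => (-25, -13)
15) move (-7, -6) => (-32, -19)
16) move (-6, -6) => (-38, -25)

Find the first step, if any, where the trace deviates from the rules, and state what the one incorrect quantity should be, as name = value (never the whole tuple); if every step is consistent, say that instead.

Step 1: x = 1 + (-4) = -3, y = -2 + (3) = 1 — same as recorded.
Step 2: x = -3 + (-8) = -11, y = 1 + (9) = 10 — no discrepancy.
Step 3: x = -11 + (-4) = -15, y = 10 + (-3) = 7 — matches.
Step 4: x = -15 + (-2) = -17, y = 7 + (-5) = 2 — verified.
Step 5: x = -17 + (-5) = -22, y = 2 + (-7) = -5 — matches.
Step 6: x = -22 + (7) = -15, y = -5 + (-9) = -14 — confirmed correct.
Step 7: x = -15 + (-7) = -22, y = -14 + (1) = -13 — confirmed correct.
Step 8: x = -22 + (-6) = -28, y = -13 + (-4) = -17 — no discrepancy.
Step 9: x = -28 + (-9) = -37, y = -17 + (1) = -16 — no discrepancy.
Step 10: x = -37 + (-6) = -43, y = -16 + (8) = -8 — in agreement.
Step 11: x = -43 + (9) = -34, y = -8 + (0) = -8 — verified.
Step 12: x = -34 + (9) = -25, y = -8 + (-1) = -9 — in agreement.
Step 13: x = -25 + (-7) = -32, y = -9 + (-4) = -13 — confirmed correct.
Step 14: x = -32 + (6) = -26, y = -13 + (0) = -13 — a discrepancy with the trace.
That makes step 14 the first incorrect line — x = -26 is what it should show.

step 14, x = -26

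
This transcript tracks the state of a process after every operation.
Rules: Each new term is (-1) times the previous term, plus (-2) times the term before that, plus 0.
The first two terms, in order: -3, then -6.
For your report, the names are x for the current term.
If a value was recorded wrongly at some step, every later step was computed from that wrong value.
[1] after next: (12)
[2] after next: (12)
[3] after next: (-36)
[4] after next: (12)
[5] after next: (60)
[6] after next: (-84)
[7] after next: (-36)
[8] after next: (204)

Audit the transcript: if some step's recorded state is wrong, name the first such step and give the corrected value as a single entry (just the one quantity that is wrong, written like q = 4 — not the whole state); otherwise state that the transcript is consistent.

step 2, x = 0

Step 1: x = -1*(-6) + (-2)*(-3) + (0) = 12 — verified.
Step 2: x = -1*(12) + (-2)*(-6) + (0) = 0 — the transcript disagrees here.
Conclusion: step 2 carries the first error; the entry should be x = 0.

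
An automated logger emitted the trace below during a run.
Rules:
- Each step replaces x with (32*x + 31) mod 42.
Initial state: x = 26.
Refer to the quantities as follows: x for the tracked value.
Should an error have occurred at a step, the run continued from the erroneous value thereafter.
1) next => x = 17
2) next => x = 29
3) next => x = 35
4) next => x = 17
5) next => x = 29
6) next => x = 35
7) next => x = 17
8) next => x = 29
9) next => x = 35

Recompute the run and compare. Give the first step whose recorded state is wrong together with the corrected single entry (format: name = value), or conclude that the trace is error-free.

step 1, x = 23

1. x = (32*26 + 31) mod 42 = 23 (this is not what the trace shows)
Conclusion: step 1 carries the first error; the entry should be x = 23.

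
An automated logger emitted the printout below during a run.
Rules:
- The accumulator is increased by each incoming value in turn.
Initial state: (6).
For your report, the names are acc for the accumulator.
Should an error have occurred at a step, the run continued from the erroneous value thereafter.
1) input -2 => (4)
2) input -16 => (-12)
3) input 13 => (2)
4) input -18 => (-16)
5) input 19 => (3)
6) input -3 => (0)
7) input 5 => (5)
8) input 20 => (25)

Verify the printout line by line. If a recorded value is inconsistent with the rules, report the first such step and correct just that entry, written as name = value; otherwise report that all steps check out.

Recomputing the run from the initial state:
step 1: acc = 4
step 2: acc = -12
step 3: acc = 1
step 4: acc = -17
step 5: acc = 2
step 6: acc = -1
step 7: acc = 4
step 8: acc = 24
The first disagreement with the printout is at step 3, where the value should be acc = 1.

step 3, acc = 1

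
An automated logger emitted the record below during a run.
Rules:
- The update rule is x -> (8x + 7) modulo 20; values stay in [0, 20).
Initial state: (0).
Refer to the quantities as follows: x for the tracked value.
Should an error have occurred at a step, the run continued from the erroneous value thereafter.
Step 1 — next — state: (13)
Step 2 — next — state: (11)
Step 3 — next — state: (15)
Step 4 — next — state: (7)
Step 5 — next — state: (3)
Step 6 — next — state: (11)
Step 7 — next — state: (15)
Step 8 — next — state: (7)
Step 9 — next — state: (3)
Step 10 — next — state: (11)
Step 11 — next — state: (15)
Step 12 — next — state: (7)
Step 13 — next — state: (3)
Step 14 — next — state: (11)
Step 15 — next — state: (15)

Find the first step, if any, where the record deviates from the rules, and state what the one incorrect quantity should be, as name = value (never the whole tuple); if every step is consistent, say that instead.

Recomputing the run from the initial state:
step 1: x = 7
step 2: x = 3
step 3: x = 11
step 4: x = 15
step 5: x = 7
step 6: x = 3
step 7: x = 11
step 8: x = 15
step 9: x = 7
step 10: x = 3
step 11: x = 11
step 12: x = 15
step 13: x = 7
step 14: x = 3
step 15: x = 11
The first disagreement with the record is at step 1, where the value should be x = 7.

step 1, x = 7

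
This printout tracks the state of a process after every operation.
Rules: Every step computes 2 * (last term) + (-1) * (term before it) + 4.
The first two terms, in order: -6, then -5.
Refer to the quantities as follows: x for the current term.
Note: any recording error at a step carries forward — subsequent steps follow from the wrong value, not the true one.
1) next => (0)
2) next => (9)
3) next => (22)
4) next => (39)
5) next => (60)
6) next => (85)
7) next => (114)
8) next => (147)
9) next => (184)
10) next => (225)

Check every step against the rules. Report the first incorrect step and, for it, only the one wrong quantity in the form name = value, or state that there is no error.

no error

Recomputing the run from the initial state:
step 1: x = 0
step 2: x = 9
step 3: x = 22
step 4: x = 39
step 5: x = 60
step 6: x = 85
step 7: x = 114
step 8: x = 147
step 9: x = 184
step 10: x = 225
This matches the printout at every step.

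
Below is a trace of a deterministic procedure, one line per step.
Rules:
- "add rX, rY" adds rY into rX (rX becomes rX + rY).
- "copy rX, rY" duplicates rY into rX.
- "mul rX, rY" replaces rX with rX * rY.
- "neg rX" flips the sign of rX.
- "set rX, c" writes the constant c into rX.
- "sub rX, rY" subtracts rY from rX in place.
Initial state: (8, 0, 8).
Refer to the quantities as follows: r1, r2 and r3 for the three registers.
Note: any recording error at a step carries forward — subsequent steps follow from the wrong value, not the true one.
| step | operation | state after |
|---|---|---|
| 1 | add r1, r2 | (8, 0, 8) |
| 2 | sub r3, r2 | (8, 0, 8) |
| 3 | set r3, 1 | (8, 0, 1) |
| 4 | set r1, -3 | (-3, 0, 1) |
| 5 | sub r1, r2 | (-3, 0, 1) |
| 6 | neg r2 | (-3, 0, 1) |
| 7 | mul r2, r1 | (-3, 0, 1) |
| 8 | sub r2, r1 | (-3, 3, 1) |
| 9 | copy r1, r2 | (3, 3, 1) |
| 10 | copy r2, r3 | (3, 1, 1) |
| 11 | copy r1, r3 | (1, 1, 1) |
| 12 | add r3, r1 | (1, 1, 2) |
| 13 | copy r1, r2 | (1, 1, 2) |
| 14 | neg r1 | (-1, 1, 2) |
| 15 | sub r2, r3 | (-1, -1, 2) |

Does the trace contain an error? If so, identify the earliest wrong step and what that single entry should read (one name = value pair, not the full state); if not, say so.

no error

Recomputing the run from the initial state:
step 1: r1 = 8, r2 = 0, r3 = 8
step 2: r1 = 8, r2 = 0, r3 = 8
step 3: r1 = 8, r2 = 0, r3 = 1
step 4: r1 = -3, r2 = 0, r3 = 1
step 5: r1 = -3, r2 = 0, r3 = 1
step 6: r1 = -3, r2 = 0, r3 = 1
step 7: r1 = -3, r2 = 0, r3 = 1
step 8: r1 = -3, r2 = 3, r3 = 1
step 9: r1 = 3, r2 = 3, r3 = 1
step 10: r1 = 3, r2 = 1, r3 = 1
step 11: r1 = 1, r2 = 1, r3 = 1
step 12: r1 = 1, r2 = 1, r3 = 2
step 13: r1 = 1, r2 = 1, r3 = 2
step 14: r1 = -1, r2 = 1, r3 = 2
step 15: r1 = -1, r2 = -1, r3 = 2
This matches the trace at every step.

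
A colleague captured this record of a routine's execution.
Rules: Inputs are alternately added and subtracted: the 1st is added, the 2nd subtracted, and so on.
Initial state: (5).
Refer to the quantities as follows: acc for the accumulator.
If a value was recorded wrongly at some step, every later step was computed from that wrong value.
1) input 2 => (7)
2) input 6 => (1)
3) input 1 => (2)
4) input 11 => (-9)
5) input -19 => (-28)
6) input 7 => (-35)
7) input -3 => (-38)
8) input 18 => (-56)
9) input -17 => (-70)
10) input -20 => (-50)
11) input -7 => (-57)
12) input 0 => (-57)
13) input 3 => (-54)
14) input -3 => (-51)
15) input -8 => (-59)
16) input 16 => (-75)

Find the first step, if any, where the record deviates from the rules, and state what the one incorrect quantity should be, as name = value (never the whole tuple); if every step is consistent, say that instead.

1. acc = 5 + 2 = 7 (verified)
2. acc = 7 - 6 = 1 (consistent with the record)
3. acc = 1 + 1 = 2 (verified)
4. acc = 2 - 11 = -9 (agrees with the record)
5. acc = -9 + -19 = -28 (no discrepancy)
6. acc = -28 - 7 = -35 (exactly as logged)
7. acc = -35 + -3 = -38 (consistent with the record)
8. acc = -38 - 18 = -56 (in agreement)
9. acc = -56 + -17 = -73 (not what was recorded)
The audit stops at step 9: the recorded entry is wrong and should be acc = -73.

step 9, acc = -73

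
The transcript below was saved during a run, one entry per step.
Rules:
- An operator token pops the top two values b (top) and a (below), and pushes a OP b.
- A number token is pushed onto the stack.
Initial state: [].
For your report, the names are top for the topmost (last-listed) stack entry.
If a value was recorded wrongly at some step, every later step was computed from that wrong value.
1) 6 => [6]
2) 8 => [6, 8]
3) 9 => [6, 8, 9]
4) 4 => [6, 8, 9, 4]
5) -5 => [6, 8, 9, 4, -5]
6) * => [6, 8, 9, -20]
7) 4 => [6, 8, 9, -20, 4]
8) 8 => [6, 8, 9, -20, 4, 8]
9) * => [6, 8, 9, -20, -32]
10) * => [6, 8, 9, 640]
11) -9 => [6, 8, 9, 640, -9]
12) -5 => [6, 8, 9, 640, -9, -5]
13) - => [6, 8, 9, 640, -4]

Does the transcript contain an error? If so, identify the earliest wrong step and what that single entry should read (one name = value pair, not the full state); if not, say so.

step 9, top = 32

Step 1: push 6: top = 6 — same as recorded.
Step 2: push 8: top = 8 — agrees with the transcript.
Step 3: push 9: top = 9 — verified.
Step 4: push 4: top = 4 — same as recorded.
Step 5: push -5: top = -5 — no discrepancy.
Step 6: 4 * -5 = -20 — checks out.
Step 7: push 4: top = 4 — consistent with the transcript.
Step 8: push 8: top = 8 — matches.
Step 9: 4 * 8 = 32 — the transcript disagrees here.
So the first discrepancy is step 9, where the right value is top = 32.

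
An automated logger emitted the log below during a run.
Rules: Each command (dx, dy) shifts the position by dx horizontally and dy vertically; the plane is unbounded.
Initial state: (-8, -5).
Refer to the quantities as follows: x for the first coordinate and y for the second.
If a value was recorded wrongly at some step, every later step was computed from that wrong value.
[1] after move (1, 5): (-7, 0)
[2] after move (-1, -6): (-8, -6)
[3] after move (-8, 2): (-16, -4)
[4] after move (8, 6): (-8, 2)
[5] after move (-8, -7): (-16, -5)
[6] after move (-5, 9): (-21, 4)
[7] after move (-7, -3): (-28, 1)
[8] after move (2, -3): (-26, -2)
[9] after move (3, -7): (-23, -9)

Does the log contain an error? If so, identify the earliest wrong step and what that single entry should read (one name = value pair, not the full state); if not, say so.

Recomputing the run from the initial state:
step 1: x = -7, y = 0
step 2: x = -8, y = -6
step 3: x = -16, y = -4
step 4: x = -8, y = 2
step 5: x = -16, y = -5
step 6: x = -21, y = 4
step 7: x = -28, y = 1
step 8: x = -26, y = -2
step 9: x = -23, y = -9
This matches the log at every step.

no error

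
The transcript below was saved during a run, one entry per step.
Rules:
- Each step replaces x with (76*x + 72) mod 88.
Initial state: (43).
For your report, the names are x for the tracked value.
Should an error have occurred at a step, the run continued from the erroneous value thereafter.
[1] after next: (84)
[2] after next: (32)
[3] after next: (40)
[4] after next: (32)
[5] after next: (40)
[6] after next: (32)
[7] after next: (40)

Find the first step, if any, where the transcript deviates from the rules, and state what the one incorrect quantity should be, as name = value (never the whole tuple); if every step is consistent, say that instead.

no error

Recomputing the run from the initial state:
step 1: x = 84
step 2: x = 32
step 3: x = 40
step 4: x = 32
step 5: x = 40
step 6: x = 32
step 7: x = 40
This matches the transcript at every step.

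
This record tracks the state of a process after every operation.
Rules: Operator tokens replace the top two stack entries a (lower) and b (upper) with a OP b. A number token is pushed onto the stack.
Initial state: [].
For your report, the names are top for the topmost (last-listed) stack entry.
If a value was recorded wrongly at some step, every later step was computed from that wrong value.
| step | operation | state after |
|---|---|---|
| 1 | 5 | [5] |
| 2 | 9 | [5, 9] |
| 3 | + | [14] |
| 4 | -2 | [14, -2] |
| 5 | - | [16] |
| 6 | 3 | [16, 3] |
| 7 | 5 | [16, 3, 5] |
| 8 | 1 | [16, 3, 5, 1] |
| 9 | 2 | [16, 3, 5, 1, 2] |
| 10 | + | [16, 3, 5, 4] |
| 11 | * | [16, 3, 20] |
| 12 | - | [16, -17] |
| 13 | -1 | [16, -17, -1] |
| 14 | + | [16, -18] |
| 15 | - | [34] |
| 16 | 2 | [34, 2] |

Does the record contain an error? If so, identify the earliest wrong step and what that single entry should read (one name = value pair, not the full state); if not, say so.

step 10, top = 3

1. push 5: top = 5 (verified)
2. push 9: top = 9 (matches)
3. 5 + 9 = 14 (verified)
4. push -2: top = -2 (consistent with the record)
5. 14 - -2 = 16 (verified)
6. push 3: top = 3 (checks out)
7. push 5: top = 5 (matches)
8. push 1: top = 1 (verified)
9. push 2: top = 2 (in agreement)
10. 1 + 2 = 3 (first mismatch against the record)
The earliest wrong entry is at step 10: it should read top = 3.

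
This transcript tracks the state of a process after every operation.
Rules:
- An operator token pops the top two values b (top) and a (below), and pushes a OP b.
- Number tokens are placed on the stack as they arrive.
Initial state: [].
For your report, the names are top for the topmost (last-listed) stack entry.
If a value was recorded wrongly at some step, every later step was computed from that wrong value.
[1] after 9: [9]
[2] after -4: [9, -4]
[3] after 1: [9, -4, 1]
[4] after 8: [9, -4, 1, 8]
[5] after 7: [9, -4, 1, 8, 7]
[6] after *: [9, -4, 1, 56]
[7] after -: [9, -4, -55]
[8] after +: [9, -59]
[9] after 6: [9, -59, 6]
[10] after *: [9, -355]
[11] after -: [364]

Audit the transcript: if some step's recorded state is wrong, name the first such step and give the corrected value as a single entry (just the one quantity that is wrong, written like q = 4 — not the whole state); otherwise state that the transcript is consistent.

Step 1: push 9: top = 9 — verified.
Step 2: push -4: top = -4 — same as recorded.
Step 3: push 1: top = 1 — in agreement.
Step 4: push 8: top = 8 — matches.
Step 5: push 7: top = 7 — exactly as logged.
Step 6: 8 * 7 = 56 — checks out.
Step 7: 1 - 56 = -55 — consistent with the transcript.
Step 8: -4 + -55 = -59 — matches.
Step 9: push 6: top = 6 — agrees with the transcript.
Step 10: -59 * 6 = -354 — the transcript has a different value.
First deviation found at step 10; the corrected entry is top = -354.

step 10, top = -354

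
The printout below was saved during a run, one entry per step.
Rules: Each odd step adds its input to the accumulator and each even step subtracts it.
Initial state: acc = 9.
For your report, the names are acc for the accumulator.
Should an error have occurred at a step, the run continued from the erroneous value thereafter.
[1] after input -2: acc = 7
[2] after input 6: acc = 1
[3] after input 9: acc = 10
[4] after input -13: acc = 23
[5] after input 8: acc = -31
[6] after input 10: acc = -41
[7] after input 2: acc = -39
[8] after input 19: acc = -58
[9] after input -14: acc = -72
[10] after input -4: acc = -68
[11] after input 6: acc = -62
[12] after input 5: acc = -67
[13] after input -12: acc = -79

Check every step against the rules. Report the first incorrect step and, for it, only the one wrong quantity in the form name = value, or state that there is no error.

step 5, acc = 31

Step 1: acc = 9 + -2 = 7 — confirmed correct.
Step 2: acc = 7 - 6 = 1 — checks out.
Step 3: acc = 1 + 9 = 10 — agrees with the printout.
Step 4: acc = 10 - -13 = 23 — verified.
Step 5: acc = 23 + 8 = 31 — the recorded entry deviates here.
Step 5 is the first one off; corrected, acc = 31.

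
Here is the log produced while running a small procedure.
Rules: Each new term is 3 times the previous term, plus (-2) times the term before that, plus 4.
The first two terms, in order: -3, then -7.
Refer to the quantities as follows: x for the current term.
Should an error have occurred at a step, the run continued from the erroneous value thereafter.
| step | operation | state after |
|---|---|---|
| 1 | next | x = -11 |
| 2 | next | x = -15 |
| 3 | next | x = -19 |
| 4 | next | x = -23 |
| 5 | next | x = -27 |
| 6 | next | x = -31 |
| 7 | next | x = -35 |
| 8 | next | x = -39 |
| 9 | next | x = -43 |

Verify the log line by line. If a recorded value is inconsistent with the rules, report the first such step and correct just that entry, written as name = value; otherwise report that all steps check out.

Recomputing the run from the initial state:
step 1: x = -11
step 2: x = -15
step 3: x = -19
step 4: x = -23
step 5: x = -27
step 6: x = -31
step 7: x = -35
step 8: x = -39
step 9: x = -43
This matches the log at every step.

no error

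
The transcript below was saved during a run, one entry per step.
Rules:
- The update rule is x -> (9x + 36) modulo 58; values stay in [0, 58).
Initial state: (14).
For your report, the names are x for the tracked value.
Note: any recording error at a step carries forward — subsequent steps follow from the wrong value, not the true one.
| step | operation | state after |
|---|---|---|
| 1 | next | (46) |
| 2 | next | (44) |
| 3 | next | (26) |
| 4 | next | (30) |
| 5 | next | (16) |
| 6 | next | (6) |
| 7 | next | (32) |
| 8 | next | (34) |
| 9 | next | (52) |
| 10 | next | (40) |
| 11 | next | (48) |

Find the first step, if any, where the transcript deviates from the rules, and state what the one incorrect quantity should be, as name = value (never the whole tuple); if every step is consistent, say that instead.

Recomputing the run from the initial state:
step 1: x = 46
step 2: x = 44
step 3: x = 26
step 4: x = 38
step 5: x = 30
step 6: x = 16
step 7: x = 6
step 8: x = 32
step 9: x = 34
step 10: x = 52
step 11: x = 40
The first disagreement with the transcript is at step 4, where the value should be x = 38.

step 4, x = 38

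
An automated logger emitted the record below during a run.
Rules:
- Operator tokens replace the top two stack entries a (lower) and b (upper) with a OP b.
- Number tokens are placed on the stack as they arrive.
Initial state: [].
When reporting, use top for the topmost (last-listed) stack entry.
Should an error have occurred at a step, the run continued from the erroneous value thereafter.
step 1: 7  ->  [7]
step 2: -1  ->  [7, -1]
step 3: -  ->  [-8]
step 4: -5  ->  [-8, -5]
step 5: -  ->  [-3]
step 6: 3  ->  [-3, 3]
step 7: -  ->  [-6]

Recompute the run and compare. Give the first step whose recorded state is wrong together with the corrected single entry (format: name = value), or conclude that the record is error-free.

step 3, top = 8

Recomputing the run from the initial state:
step 1: [7]
step 2: [7, -1]
step 3: [8]
step 4: [8, -5]
step 5: [13]
step 6: [13, 3]
step 7: [10]
The first disagreement with the record is at step 3, where the value should be top = 8.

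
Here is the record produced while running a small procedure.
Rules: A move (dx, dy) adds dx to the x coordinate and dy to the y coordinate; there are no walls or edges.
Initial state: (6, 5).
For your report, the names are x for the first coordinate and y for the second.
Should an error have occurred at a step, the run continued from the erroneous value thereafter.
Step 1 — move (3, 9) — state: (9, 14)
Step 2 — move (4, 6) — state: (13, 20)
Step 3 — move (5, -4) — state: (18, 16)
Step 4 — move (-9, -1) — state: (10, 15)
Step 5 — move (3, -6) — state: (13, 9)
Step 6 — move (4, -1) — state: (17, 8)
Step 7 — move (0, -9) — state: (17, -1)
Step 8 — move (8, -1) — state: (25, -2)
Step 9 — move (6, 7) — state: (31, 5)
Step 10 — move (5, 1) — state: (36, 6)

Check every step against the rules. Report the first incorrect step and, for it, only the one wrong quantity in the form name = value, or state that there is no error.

step 4, x = 9

step 1: x = 6 + (3) = 9, y = 5 + (9) = 14 -> verified
step 2: x = 9 + (4) = 13, y = 14 + (6) = 20 -> exactly as logged
step 3: x = 13 + (5) = 18, y = 20 + (-4) = 16 -> confirmed correct
step 4: x = 18 + (-9) = 9, y = 16 + (-1) = 15 -> the recorded entry deviates here
That makes step 4 the first incorrect line — x = 9 is what it should show.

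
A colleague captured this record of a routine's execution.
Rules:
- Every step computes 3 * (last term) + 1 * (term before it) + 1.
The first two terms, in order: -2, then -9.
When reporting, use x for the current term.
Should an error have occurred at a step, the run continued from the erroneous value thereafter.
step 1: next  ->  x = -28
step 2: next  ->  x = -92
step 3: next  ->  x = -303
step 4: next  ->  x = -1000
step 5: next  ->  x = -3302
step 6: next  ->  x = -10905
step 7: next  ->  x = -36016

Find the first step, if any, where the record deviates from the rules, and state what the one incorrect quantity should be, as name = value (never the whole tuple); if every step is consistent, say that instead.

no error

Step 1: x = 3*(-9) + (1)*(-2) + (1) = -28 — in agreement.
Step 2: x = 3*(-28) + (1)*(-9) + (1) = -92 — verified.
Step 3: x = 3*(-92) + (1)*(-28) + (1) = -303 — confirmed correct.
Step 4: x = 3*(-303) + (1)*(-92) + (1) = -1000 — agrees with the record.
Step 5: x = 3*(-1000) + (1)*(-303) + (1) = -3302 — no discrepancy.
Step 6: x = 3*(-3302) + (1)*(-1000) + (1) = -10905 — verified.
Step 7: x = 3*(-10905) + (1)*(-3302) + (1) = -36016 — no discrepancy.
Each recorded entry agrees with the recomputation.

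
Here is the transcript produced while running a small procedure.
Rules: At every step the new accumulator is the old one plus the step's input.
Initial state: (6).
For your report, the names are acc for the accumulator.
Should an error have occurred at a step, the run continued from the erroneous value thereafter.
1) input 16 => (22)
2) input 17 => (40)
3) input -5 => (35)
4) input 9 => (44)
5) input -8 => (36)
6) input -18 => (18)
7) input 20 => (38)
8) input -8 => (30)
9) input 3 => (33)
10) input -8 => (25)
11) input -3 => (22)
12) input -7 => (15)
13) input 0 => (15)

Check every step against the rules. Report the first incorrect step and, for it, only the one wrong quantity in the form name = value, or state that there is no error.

Recomputing the run from the initial state:
step 1: acc = 22
step 2: acc = 39
step 3: acc = 34
step 4: acc = 43
step 5: acc = 35
step 6: acc = 17
step 7: acc = 37
step 8: acc = 29
step 9: acc = 32
step 10: acc = 24
step 11: acc = 21
step 12: acc = 14
step 13: acc = 14
The first disagreement with the transcript is at step 2, where the value should be acc = 39.

step 2, acc = 39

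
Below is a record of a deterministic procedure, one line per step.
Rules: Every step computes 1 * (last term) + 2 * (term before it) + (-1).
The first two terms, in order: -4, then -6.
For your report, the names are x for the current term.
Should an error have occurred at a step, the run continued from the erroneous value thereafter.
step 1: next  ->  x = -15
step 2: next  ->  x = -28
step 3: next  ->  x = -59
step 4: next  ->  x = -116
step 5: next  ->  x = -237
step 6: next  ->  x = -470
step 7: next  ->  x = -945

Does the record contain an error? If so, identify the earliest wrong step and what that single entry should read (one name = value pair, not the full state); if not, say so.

Step 1: x = 1*(-6) + (2)*(-4) + (-1) = -15 — same as recorded.
Step 2: x = 1*(-15) + (2)*(-6) + (-1) = -28 — matches.
Step 3: x = 1*(-28) + (2)*(-15) + (-1) = -59 — verified.
Step 4: x = 1*(-59) + (2)*(-28) + (-1) = -116 — consistent with the record.
Step 5: x = 1*(-116) + (2)*(-59) + (-1) = -235 — the recorded entry deviates here.
Step 5 is the first one off; corrected, x = -235.

step 5, x = -235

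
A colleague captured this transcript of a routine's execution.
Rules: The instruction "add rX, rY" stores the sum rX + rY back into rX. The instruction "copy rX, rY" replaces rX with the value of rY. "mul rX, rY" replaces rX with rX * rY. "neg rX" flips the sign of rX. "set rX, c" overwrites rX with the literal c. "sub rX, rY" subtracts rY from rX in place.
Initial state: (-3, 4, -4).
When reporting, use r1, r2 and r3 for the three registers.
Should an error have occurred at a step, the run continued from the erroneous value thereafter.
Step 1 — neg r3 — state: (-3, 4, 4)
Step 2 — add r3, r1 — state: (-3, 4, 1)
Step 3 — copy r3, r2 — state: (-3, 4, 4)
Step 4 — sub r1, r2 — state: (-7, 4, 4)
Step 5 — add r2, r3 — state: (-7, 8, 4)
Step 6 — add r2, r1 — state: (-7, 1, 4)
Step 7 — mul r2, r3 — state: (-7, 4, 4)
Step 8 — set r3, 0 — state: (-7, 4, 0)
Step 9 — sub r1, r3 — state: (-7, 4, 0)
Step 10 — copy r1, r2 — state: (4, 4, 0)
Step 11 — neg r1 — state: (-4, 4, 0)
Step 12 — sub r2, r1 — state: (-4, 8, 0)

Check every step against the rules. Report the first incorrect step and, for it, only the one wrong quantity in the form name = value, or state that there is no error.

no error

Recomputing the run from the initial state:
step 1: r1 = -3, r2 = 4, r3 = 4
step 2: r1 = -3, r2 = 4, r3 = 1
step 3: r1 = -3, r2 = 4, r3 = 4
step 4: r1 = -7, r2 = 4, r3 = 4
step 5: r1 = -7, r2 = 8, r3 = 4
step 6: r1 = -7, r2 = 1, r3 = 4
step 7: r1 = -7, r2 = 4, r3 = 4
step 8: r1 = -7, r2 = 4, r3 = 0
step 9: r1 = -7, r2 = 4, r3 = 0
step 10: r1 = 4, r2 = 4, r3 = 0
step 11: r1 = -4, r2 = 4, r3 = 0
step 12: r1 = -4, r2 = 8, r3 = 0
This matches the transcript at every step.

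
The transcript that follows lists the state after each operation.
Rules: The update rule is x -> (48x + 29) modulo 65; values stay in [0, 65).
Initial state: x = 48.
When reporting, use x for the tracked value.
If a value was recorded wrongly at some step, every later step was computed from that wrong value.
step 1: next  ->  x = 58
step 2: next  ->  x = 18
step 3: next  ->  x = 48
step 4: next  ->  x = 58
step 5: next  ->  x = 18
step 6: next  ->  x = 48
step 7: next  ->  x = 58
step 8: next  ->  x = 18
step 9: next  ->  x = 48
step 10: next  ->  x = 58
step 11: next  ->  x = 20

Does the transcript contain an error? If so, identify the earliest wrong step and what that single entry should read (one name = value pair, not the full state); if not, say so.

step 11, x = 18

Recomputing the run from the initial state:
step 1: x = 58
step 2: x = 18
step 3: x = 48
step 4: x = 58
step 5: x = 18
step 6: x = 48
step 7: x = 58
step 8: x = 18
step 9: x = 48
step 10: x = 58
step 11: x = 18
The first disagreement with the transcript is at step 11, where the value should be x = 18.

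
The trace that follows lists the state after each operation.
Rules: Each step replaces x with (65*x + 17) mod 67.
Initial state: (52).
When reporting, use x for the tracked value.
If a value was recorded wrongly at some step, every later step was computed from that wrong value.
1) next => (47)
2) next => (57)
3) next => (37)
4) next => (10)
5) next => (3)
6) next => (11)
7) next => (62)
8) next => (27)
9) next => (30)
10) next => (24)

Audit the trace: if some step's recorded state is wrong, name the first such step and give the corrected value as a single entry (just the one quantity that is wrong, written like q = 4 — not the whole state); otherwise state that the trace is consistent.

step 1: x = (65*52 + 17) mod 67 = 47 -> no discrepancy
step 2: x = (65*47 + 17) mod 67 = 57 -> verified
step 3: x = (65*57 + 17) mod 67 = 37 -> matches
step 4: x = (65*37 + 17) mod 67 = 10 -> verified
step 5: x = (65*10 + 17) mod 67 = 64 -> not what was recorded
So the first discrepancy is step 5, where the right value is x = 64.

step 5, x = 64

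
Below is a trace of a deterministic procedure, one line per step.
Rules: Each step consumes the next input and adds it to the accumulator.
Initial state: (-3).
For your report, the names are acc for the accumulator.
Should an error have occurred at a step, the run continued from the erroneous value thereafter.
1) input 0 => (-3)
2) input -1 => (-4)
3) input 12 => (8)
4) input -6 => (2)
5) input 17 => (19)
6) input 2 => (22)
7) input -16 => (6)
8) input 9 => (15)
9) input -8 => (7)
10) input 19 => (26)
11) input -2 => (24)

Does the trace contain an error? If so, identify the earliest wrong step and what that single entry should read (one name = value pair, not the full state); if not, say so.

Recomputing the run from the initial state:
step 1: acc = -3
step 2: acc = -4
step 3: acc = 8
step 4: acc = 2
step 5: acc = 19
step 6: acc = 21
step 7: acc = 5
step 8: acc = 14
step 9: acc = 6
step 10: acc = 25
step 11: acc = 23
The first disagreement with the trace is at step 6, where the value should be acc = 21.

step 6, acc = 21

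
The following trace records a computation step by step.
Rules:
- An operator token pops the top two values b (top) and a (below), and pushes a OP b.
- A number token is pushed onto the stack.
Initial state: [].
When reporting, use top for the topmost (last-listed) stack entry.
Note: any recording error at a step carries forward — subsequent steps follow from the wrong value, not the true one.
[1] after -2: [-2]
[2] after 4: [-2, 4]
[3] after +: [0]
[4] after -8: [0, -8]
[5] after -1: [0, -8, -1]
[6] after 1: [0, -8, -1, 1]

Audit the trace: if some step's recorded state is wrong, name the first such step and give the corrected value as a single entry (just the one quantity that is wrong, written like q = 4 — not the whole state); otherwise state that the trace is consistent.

step 1: push -2: top = -2 -> in agreement
step 2: push 4: top = 4 -> exactly as logged
step 3: -2 + 4 = 2 -> the trace disagrees here
Step 3 is the first one off; corrected, top = 2.

step 3, top = 2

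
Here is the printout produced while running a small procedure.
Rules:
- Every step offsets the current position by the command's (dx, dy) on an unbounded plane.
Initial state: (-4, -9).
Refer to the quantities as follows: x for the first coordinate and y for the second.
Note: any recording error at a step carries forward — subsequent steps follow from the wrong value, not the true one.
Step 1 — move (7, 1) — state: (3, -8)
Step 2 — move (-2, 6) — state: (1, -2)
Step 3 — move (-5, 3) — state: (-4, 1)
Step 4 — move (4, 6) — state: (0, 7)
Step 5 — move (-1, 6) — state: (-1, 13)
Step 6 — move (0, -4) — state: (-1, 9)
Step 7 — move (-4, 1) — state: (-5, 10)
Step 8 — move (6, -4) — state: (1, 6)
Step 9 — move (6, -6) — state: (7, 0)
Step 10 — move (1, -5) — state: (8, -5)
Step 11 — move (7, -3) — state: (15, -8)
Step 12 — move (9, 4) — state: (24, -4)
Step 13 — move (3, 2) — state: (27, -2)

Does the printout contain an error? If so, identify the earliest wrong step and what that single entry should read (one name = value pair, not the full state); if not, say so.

no error

Recomputing the run from the initial state:
step 1: x = 3, y = -8
step 2: x = 1, y = -2
step 3: x = -4, y = 1
step 4: x = 0, y = 7
step 5: x = -1, y = 13
step 6: x = -1, y = 9
step 7: x = -5, y = 10
step 8: x = 1, y = 6
step 9: x = 7, y = 0
step 10: x = 8, y = -5
step 11: x = 15, y = -8
step 12: x = 24, y = -4
step 13: x = 27, y = -2
This matches the printout at every step.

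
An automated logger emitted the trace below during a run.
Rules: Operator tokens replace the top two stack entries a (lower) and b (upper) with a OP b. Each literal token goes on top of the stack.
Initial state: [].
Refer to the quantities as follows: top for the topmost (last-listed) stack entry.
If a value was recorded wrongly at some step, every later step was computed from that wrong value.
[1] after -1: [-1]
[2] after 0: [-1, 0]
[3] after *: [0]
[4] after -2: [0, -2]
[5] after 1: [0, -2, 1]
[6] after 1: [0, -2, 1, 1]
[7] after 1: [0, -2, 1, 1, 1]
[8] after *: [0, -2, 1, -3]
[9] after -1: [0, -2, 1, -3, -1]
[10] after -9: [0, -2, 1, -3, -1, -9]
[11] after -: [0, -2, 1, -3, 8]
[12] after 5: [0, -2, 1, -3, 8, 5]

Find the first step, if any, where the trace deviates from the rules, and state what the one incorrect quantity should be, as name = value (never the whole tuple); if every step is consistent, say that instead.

Recomputing the run from the initial state:
step 1: [-1]
step 2: [-1, 0]
step 3: [0]
step 4: [0, -2]
step 5: [0, -2, 1]
step 6: [0, -2, 1, 1]
step 7: [0, -2, 1, 1, 1]
step 8: [0, -2, 1, 1]
step 9: [0, -2, 1, 1, -1]
step 10: [0, -2, 1, 1, -1, -9]
step 11: [0, -2, 1, 1, 8]
step 12: [0, -2, 1, 1, 8, 5]
The first disagreement with the trace is at step 8, where the value should be top = 1.

step 8, top = 1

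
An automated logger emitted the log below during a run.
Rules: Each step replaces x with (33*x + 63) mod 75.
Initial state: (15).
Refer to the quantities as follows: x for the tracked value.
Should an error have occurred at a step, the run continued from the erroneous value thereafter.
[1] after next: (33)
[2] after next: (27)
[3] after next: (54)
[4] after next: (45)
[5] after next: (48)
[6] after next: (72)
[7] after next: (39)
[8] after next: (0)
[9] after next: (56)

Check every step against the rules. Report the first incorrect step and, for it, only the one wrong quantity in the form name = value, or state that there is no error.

step 9, x = 63

step 1: x = (33*15 + 63) mod 75 = 33 -> exactly as logged
step 2: x = (33*33 + 63) mod 75 = 27 -> checks out
step 3: x = (33*27 + 63) mod 75 = 54 -> agrees with the log
step 4: x = (33*54 + 63) mod 75 = 45 -> agrees with the log
step 5: x = (33*45 + 63) mod 75 = 48 -> no discrepancy
step 6: x = (33*48 + 63) mod 75 = 72 -> agrees with the log
step 7: x = (33*72 + 63) mod 75 = 39 -> verified
step 8: x = (33*39 + 63) mod 75 = 0 -> consistent with the log
step 9: x = (33*0 + 63) mod 75 = 63 -> the log has a different value
The earliest wrong entry is at step 9: it should read x = 63.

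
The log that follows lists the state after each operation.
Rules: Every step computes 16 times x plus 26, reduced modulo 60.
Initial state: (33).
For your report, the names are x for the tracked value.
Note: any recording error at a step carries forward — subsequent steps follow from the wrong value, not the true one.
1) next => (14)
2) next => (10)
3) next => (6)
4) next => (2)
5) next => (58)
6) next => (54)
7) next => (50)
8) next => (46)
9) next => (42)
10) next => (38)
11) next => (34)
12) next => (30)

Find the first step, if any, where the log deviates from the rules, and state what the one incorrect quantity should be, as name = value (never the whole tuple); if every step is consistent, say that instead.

no error

Step 1: x = (16*33 + 26) mod 60 = 14 — verified.
Step 2: x = (16*14 + 26) mod 60 = 10 — no discrepancy.
Step 3: x = (16*10 + 26) mod 60 = 6 — checks out.
Step 4: x = (16*6 + 26) mod 60 = 2 — no discrepancy.
Step 5: x = (16*2 + 26) mod 60 = 58 — in agreement.
Step 6: x = (16*58 + 26) mod 60 = 54 — no discrepancy.
Step 7: x = (16*54 + 26) mod 60 = 50 — no discrepancy.
Step 8: x = (16*50 + 26) mod 60 = 46 — matches.
Step 9: x = (16*46 + 26) mod 60 = 42 — in agreement.
Step 10: x = (16*42 + 26) mod 60 = 38 — checks out.
Step 11: x = (16*38 + 26) mod 60 = 34 — in agreement.
Step 12: x = (16*34 + 26) mod 60 = 30 — consistent with the log.
Every step is consistent.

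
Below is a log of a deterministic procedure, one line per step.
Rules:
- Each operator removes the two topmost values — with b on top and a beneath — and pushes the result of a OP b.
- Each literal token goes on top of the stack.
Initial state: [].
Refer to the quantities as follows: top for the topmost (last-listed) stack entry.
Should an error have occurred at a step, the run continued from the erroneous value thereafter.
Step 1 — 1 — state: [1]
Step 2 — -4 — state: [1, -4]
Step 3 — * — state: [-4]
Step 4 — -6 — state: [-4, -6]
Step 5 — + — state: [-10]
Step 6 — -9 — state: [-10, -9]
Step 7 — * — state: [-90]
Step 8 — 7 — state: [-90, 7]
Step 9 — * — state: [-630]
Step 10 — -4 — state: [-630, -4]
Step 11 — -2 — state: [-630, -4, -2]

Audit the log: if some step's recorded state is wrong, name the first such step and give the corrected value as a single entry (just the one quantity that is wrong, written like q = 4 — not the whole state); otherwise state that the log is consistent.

step 7, top = 90

1. push 1: top = 1 (in agreement)
2. push -4: top = -4 (same as recorded)
3. 1 * -4 = -4 (exactly as logged)
4. push -6: top = -6 (matches)
5. -4 + -6 = -10 (verified)
6. push -9: top = -9 (verified)
7. -10 * -9 = 90 (a discrepancy with the log)
Step 7 is the first one off; corrected, top = 90.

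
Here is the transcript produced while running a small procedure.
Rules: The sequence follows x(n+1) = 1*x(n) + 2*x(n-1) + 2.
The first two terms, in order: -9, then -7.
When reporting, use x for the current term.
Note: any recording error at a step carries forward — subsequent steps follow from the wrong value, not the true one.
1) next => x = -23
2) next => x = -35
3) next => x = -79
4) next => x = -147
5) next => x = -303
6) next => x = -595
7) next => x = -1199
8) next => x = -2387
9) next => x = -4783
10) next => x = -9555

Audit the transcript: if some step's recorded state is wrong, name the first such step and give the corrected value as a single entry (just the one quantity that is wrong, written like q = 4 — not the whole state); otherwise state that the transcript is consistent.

step 1: x = 1*(-7) + (2)*(-9) + (2) = -23 -> verified
step 2: x = 1*(-23) + (2)*(-7) + (2) = -35 -> no discrepancy
step 3: x = 1*(-35) + (2)*(-23) + (2) = -79 -> in agreement
step 4: x = 1*(-79) + (2)*(-35) + (2) = -147 -> confirmed correct
step 5: x = 1*(-147) + (2)*(-79) + (2) = -303 -> verified
step 6: x = 1*(-303) + (2)*(-147) + (2) = -595 -> checks out
step 7: x = 1*(-595) + (2)*(-303) + (2) = -1199 -> consistent with the transcript
step 8: x = 1*(-1199) + (2)*(-595) + (2) = -2387 -> exactly as logged
step 9: x = 1*(-2387) + (2)*(-1199) + (2) = -4783 -> checks out
step 10: x = 1*(-4783) + (2)*(-2387) + (2) = -9555 -> in agreement
Nothing is out of place; the run is error-free.

no error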